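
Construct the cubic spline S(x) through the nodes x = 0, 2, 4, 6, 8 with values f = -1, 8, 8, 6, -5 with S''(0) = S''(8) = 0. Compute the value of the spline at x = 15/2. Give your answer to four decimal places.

-1.6808

Let M_i = S''(x_i). Step sizes h_i = 2, 2, 2, 2; slopes of the chords Δ_i = (y_(i+1) - y_i)/h_i = 9/2, 0, -1, -11/2.
  2·M_0 + 8·M_1 + 2·M_2 = 6(Δ_1 - Δ_0) = -27
  2·M_1 + 8·M_2 + 2·M_3 = 6(Δ_2 - Δ_1) = -6
  2·M_2 + 8·M_3 + 2·M_4 = 6(Δ_3 - Δ_2) = -27
Natural end conditions: M_0 = M_4 = 0.
Forward elimination and back-substitution give M_0 = 0, M_1 = -51/14, M_2 = 15/14, M_3 = -51/14, M_4 = 0.
On [6, 8], S(x) = 6 - 43/14·(x - 6) - 51/28·(x - 6)² + 17/56·(x - 6)³.
With (x - 6) = 3/2: S(15/2) = -753/448.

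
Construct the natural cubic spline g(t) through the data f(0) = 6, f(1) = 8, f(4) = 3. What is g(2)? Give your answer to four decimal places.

7.8611

With m_i denoting the second derivative at x_i, h_i = 1, 3, and Δ_i = (y_(i+1) − y_i)/h_i = 2, -5/3:
  1·m_0 + 8·m_1 + 3·m_2 = 6(Δ_1 - Δ_0) = -22
Natural end conditions: m_0 = m_2 = 0.
Solving the tridiagonal system: m_0 = 0, m_1 = -11/4, m_2 = 0.
On [1, 4], g(t) = 8 + 13/12·(t - 1) - 11/8·(t - 1)² + 11/72·(t - 1)³.
With (t - 1) = 1: g(2) = 283/36.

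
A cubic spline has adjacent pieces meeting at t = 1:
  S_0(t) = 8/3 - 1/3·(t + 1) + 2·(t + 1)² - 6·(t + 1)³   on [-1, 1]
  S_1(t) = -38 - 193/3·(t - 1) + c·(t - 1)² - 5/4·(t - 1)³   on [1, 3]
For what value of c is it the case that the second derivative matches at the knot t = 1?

-34

S_0''(t) = 4 - 36·(t + 1), so S_0''(1) = -68. On the right, S_1''(1) = 2c, so c = -34.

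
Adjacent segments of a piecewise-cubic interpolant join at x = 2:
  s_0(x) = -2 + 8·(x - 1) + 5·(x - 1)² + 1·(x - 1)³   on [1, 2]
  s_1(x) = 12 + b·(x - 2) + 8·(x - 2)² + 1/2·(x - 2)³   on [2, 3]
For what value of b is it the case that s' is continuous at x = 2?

s_0'(x) = 8 + 10·(x - 1) + 3·(x - 1)², so s_0'(2) = 21. On the right, s_1'(2) = b, so b = 21.

21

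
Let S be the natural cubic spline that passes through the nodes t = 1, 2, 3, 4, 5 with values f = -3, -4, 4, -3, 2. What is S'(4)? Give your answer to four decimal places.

-3.8929

Write M_i for S''(x_i). With h_i = 1, 1, 1, 1 and divided differences Δ_i = -1, 8, -7, 5, the continuity of S' gives the tridiagonal system
  1·M_0 + 4·M_1 + 1·M_2 = 6(Δ_1 - Δ_0) = 54
  1·M_1 + 4·M_2 + 1·M_3 = 6(Δ_2 - Δ_1) = -90
  1·M_2 + 4·M_3 + 1·M_4 = 6(Δ_3 - Δ_2) = 72
Natural end conditions: M_0 = M_4 = 0.
Forward elimination and back-substitution give M_0 = 0, M_1 = 621/28, M_2 = -243/7, M_3 = 747/28, M_4 = 0.
On [4, 5], S'(t) = b_3 + 2c_3·(t - 4) + 3d_3·(t - 4)² with b_3 = Δ_3 - h_3(2M_3 + M_4)/6 = -109/28, c_3 = M_3/2 = 747/56, d_3 = (M_4 - M_3)/(6h_3) = -249/56. So S'(4) = -109/28.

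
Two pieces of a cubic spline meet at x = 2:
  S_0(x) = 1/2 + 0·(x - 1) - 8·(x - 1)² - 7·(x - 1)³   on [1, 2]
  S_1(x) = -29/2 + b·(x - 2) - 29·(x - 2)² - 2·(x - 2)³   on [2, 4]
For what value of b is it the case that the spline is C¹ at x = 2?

-37

S_0'(x) = 0 - 16·(x - 1) - 21·(x - 1)², so S_0'(2) = -37. On the right, S_1'(2) = b, so b = -37.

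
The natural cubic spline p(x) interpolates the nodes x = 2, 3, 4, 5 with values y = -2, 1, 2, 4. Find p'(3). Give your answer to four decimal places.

With σ_i denoting the second derivative at x_i, h_i = 1, 1, 1, and Δ_i = (y_(i+1) − y_i)/h_i = 3, 1, 2:
  1·σ_0 + 4·σ_1 + 1·σ_2 = 6(Δ_1 - Δ_0) = -12
  1·σ_1 + 4·σ_2 + 1·σ_3 = 6(Δ_2 - Δ_1) = 6
Natural end conditions: σ_0 = σ_3 = 0.
Forward elimination and back-substitution give σ_0 = 0, σ_1 = -18/5, σ_2 = 12/5, σ_3 = 0.
On [3, 4], p'(x) = b_1 + 2c_1·(x - 3) + 3d_1·(x - 3)² with b_1 = Δ_1 - h_1(2σ_1 + σ_2)/6 = 9/5, c_1 = σ_1/2 = -9/5, d_1 = (σ_2 - σ_1)/(6h_1) = 1. So p'(3) = 9/5.

1.8000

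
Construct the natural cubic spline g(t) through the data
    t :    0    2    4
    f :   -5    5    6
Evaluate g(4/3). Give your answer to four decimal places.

2.5000

Let m_i = g''(x_i). Step sizes h_i = 2, 2; slopes of the chords Δ_i = (y_(i+1) - y_i)/h_i = 5, 1/2.
  2·m_0 + 8·m_1 + 2·m_2 = 6(Δ_1 - Δ_0) = -27
Natural end conditions: m_0 = m_2 = 0.
Solving the tridiagonal system: m_0 = 0, m_1 = -27/8, m_2 = 0.
On [0, 2], g(t) = -5 + 49/8·t + 0·t² - 9/32·t³.
With t = 4/3: g(4/3) = 5/2.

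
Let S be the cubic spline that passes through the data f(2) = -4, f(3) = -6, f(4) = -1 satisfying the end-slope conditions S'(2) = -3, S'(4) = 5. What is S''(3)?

13

Put σ_i = S'' at the i-th knot. Here h = (1, 1) and Δ = (-2, 5), so the interior equations h_(i-1)·σ_(i-1) + 2(h_(i-1)+h_i)·σ_i + h_i·σ_(i+1) = 6(Δ_i − Δ_(i-1)) read
  1·σ_0 + 4·σ_1 + 1·σ_2 = 6(Δ_1 - Δ_0) = 42
Clamped end conditions give two more equations: 2h_0·σ_0 + h_0·σ_1 = 6(Δ_0 - S'(2)) = 6 and h_1·σ_1 + 2h_1·σ_2 = 6(S'(4) - Δ_1) = 0.
Hence σ_0 = -7/2, σ_1 = 13, σ_2 = -13/2.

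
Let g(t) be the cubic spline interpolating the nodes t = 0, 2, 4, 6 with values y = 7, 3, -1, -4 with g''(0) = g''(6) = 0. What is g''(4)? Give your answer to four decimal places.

Write m_i for g''(x_i). With h_i = 2, 2, 2 and divided differences Δ_i = -2, -2, -3/2, the continuity of g' gives the tridiagonal system
  2·m_0 + 8·m_1 + 2·m_2 = 6(Δ_1 - Δ_0) = 0
  2·m_1 + 8·m_2 + 2·m_3 = 6(Δ_2 - Δ_1) = 3
Natural end conditions: m_0 = m_3 = 0.
Hence m_0 = 0, m_1 = -1/10, m_2 = 2/5, m_3 = 0.

0.4000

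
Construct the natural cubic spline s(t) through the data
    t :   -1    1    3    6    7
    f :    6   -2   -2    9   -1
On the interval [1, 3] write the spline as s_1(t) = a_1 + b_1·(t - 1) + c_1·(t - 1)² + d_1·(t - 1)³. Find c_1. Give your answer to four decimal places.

0.8022

Write M_i for s''(x_i). With h_i = 2, 2, 3, 1 and divided differences Δ_i = -4, 0, 11/3, -10, the continuity of s' gives the tridiagonal system
  2·M_0 + 8·M_1 + 2·M_2 = 6(Δ_1 - Δ_0) = 24
  2·M_1 + 10·M_2 + 3·M_3 = 6(Δ_2 - Δ_1) = 22
  3·M_2 + 8·M_3 + 1·M_4 = 6(Δ_3 - Δ_2) = -82
Natural end conditions: M_0 = M_4 = 0.
Solving the tridiagonal system: M_0 = 0, M_1 = 215/134, M_2 = 374/67, M_3 = -827/67, M_4 = 0.
On [1, 3], with s_1(t) = a_1 + b_1·(t - 1) + c_1·(t - 1)² + d_1·(t - 1)³: c_1 = M_1/2 = 215/268, d_1 = (M_2 - M_1)/(6h_1) = 533/1608, b_1 = Δ_1 - h_1(2M_1 + M_2)/6 = -589/201.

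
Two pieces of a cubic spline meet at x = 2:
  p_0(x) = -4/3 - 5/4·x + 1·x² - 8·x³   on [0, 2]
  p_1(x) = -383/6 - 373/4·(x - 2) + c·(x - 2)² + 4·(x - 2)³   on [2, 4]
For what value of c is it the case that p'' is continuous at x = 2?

p_0''(x) = 2 - 48·x, so p_0''(2) = -94. On the right, p_1''(2) = 2c, so c = -47.

-47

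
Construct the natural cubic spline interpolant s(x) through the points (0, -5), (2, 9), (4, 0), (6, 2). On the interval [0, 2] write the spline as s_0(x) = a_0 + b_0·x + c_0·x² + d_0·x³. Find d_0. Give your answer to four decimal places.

Write M_i for s''(x_i). With h_i = 2, 2, 2 and divided differences Δ_i = 7, -9/2, 1, the continuity of s' gives the tridiagonal system
  2·M_0 + 8·M_1 + 2·M_2 = 6(Δ_1 - Δ_0) = -69
  2·M_1 + 8·M_2 + 2·M_3 = 6(Δ_2 - Δ_1) = 33
Natural end conditions: M_0 = M_3 = 0.
Solving: M_0 = 0, M_1 = -103/10, M_2 = 67/10, M_3 = 0.
On [0, 2], with s_0(x) = a_0 + b_0·x + c_0·x² + d_0·x³: c_0 = M_0/2 = 0, d_0 = (M_1 - M_0)/(6h_0) = -103/120, b_0 = Δ_0 - h_0(2M_0 + M_1)/6 = 313/30.

-0.8583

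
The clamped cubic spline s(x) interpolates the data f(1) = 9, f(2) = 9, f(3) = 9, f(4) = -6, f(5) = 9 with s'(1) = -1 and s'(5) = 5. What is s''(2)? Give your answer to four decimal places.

Put m_i = s'' at the i-th knot. Here h = (1, 1, 1, 1) and Δ = (0, 0, -15, 15), so the interior equations h_(i-1)·m_(i-1) + 2(h_(i-1)+h_i)·m_i + h_i·m_(i+1) = 6(Δ_i − Δ_(i-1)) read
  1·m_0 + 4·m_1 + 1·m_2 = 6(Δ_1 - Δ_0) = 0
  1·m_1 + 4·m_2 + 1·m_3 = 6(Δ_2 - Δ_1) = -90
  1·m_2 + 4·m_3 + 1·m_4 = 6(Δ_3 - Δ_2) = 180
Clamped end conditions give two more equations: 2h_0·m_0 + h_0·m_1 = 6(Δ_0 - s'(1)) = 6 and h_3·m_3 + 2h_3·m_4 = 6(s'(5) - Δ_3) = -60.
Hence m_0 = -39/14, m_1 = 81/7, m_2 = -87/2, m_3 = 507/7, m_4 = -927/14.

11.5714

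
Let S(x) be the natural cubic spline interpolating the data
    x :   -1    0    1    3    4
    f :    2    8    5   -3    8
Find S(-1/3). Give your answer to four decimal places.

6.7650

With M_i denoting the second derivative at x_i, h_i = 1, 1, 2, 1, and Δ_i = (y_(i+1) − y_i)/h_i = 6, -3, -4, 11:
  1·M_0 + 4·M_1 + 1·M_2 = 6(Δ_1 - Δ_0) = -54
  1·M_1 + 6·M_2 + 2·M_3 = 6(Δ_2 - Δ_1) = -6
  2·M_2 + 6·M_3 + 1·M_4 = 6(Δ_3 - Δ_2) = 90
Natural end conditions: M_0 = M_4 = 0.
Hence M_0 = 0, M_1 = -756/61, M_2 = -270/61, M_3 = 1005/61, M_4 = 0.
On [-1, 0], S(x) = 2 + 492/61·(x + 1) + 0·(x + 1)² - 126/61·(x + 1)³.
With (x + 1) = 2/3: S(-1/3) = 1238/183.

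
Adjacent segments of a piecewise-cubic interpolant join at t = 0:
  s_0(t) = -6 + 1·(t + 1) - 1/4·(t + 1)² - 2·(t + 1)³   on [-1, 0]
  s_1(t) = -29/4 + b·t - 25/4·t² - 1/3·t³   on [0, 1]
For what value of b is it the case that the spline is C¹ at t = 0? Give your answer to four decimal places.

s_0'(t) = 1 - 1/2·(t + 1) - 6·(t + 1)², so s_0'(0) = -11/2. On the right, s_1'(0) = b, so b = -11/2.

-5.5000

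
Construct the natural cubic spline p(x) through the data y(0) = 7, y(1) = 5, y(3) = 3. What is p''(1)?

Write M_i for p''(x_i). With h_i = 1, 2 and divided differences Δ_i = -2, -1, the continuity of p' gives the tridiagonal system
  1·M_0 + 6·M_1 + 2·M_2 = 6(Δ_1 - Δ_0) = 6
Natural end conditions: M_0 = M_2 = 0.
Forward elimination and back-substitution give M_0 = 0, M_1 = 1, M_2 = 0.

1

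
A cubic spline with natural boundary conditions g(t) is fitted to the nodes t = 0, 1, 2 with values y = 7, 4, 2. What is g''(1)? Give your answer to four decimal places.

With σ_i denoting the second derivative at x_i, h_i = 1, 1, and Δ_i = (y_(i+1) − y_i)/h_i = -3, -2:
  1·σ_0 + 4·σ_1 + 1·σ_2 = 6(Δ_1 - Δ_0) = 6
Natural end conditions: σ_0 = σ_2 = 0.
Hence σ_0 = 0, σ_1 = 3/2, σ_2 = 0.

1.5000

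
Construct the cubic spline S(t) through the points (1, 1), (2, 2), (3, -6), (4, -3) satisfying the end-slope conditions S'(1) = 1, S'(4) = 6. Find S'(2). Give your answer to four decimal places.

With σ_i denoting the second derivative at x_i, h_i = 1, 1, 1, and Δ_i = (y_(i+1) − y_i)/h_i = 1, -8, 3:
  1·σ_0 + 4·σ_1 + 1·σ_2 = 6(Δ_1 - Δ_0) = -54
  1·σ_1 + 4·σ_2 + 1·σ_3 = 6(Δ_2 - Δ_1) = 66
Clamped end conditions give two more equations: 2h_0·σ_0 + h_0·σ_1 = 6(Δ_0 - S'(1)) = 0 and h_2·σ_2 + 2h_2·σ_3 = 6(S'(4) - Δ_2) = 18.
Solving the tridiagonal system: σ_0 = 164/15, σ_1 = -328/15, σ_2 = 338/15, σ_3 = -34/15.
On [2, 3], S'(t) = b_1 + 2c_1·(t - 2) + 3d_1·(t - 2)² with b_1 = Δ_1 - h_1(2σ_1 + σ_2)/6 = -67/15, c_1 = σ_1/2 = -164/15, d_1 = (σ_2 - σ_1)/(6h_1) = 37/5. So S'(2) = -67/15.

-4.4667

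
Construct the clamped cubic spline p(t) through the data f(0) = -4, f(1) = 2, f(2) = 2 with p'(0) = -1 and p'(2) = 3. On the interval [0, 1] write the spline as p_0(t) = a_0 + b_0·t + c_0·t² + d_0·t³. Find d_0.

Let M_i = p''(x_i). Step sizes h_i = 1, 1; slopes of the chords Δ_i = (y_(i+1) - y_i)/h_i = 6, 0.
  1·M_0 + 4·M_1 + 1·M_2 = 6(Δ_1 - Δ_0) = -36
Clamped end conditions give two more equations: 2h_0·M_0 + h_0·M_1 = 6(Δ_0 - p'(0)) = 42 and h_1·M_1 + 2h_1·M_2 = 6(p'(2) - Δ_1) = 18.
Solving: M_0 = 32, M_1 = -22, M_2 = 20.
On [0, 1], with p_0(t) = a_0 + b_0·t + c_0·t² + d_0·t³: c_0 = M_0/2 = 16, d_0 = (M_1 - M_0)/(6h_0) = -9, b_0 = Δ_0 - h_0(2M_0 + M_1)/6 = -1.

-9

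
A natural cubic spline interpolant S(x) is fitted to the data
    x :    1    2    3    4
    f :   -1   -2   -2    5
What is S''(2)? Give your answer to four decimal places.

-1.2000

With M_i denoting the second derivative at x_i, h_i = 1, 1, 1, and Δ_i = (y_(i+1) − y_i)/h_i = -1, 0, 7:
  1·M_0 + 4·M_1 + 1·M_2 = 6(Δ_1 - Δ_0) = 6
  1·M_1 + 4·M_2 + 1·M_3 = 6(Δ_2 - Δ_1) = 42
Natural end conditions: M_0 = M_3 = 0.
Forward elimination and back-substitution give M_0 = 0, M_1 = -6/5, M_2 = 54/5, M_3 = 0.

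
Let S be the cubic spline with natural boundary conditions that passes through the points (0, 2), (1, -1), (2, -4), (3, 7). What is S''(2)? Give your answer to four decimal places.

Write M_i for S''(x_i). With h_i = 1, 1, 1 and divided differences Δ_i = -3, -3, 11, the continuity of S' gives the tridiagonal system
  1·M_0 + 4·M_1 + 1·M_2 = 6(Δ_1 - Δ_0) = 0
  1·M_1 + 4·M_2 + 1·M_3 = 6(Δ_2 - Δ_1) = 84
Natural end conditions: M_0 = M_3 = 0.
Forward elimination and back-substitution give M_0 = 0, M_1 = -28/5, M_2 = 112/5, M_3 = 0.

22.4000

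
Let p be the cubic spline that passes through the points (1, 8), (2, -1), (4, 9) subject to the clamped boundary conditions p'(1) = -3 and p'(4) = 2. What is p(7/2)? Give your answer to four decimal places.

6.3281

With m_i denoting the second derivative at x_i, h_i = 1, 2, and Δ_i = (y_(i+1) − y_i)/h_i = -9, 5:
  1·m_0 + 6·m_1 + 2·m_2 = 6(Δ_1 - Δ_0) = 84
Clamped end conditions give two more equations: 2h_0·m_0 + h_0·m_1 = 6(Δ_0 - p'(1)) = -36 and h_1·m_1 + 2h_1·m_2 = 6(p'(4) - Δ_1) = -18.
Hence m_0 = -91/3, m_1 = 74/3, m_2 = -101/6.
On [2, 4], p(x) = -1 - 35/6·(x - 2) + 37/3·(x - 2)² - 83/24·(x - 2)³.
With (x - 2) = 3/2: p(7/2) = 405/64.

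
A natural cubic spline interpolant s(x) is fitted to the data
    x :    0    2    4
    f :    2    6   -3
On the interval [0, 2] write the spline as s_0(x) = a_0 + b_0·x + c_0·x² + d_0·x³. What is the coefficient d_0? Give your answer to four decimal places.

-0.4063

Put m_i = s'' at the i-th knot. Here h = (2, 2) and Δ = (2, -9/2), so the interior equations h_(i-1)·m_(i-1) + 2(h_(i-1)+h_i)·m_i + h_i·m_(i+1) = 6(Δ_i − Δ_(i-1)) read
  2·m_0 + 8·m_1 + 2·m_2 = 6(Δ_1 - Δ_0) = -39
Natural end conditions: m_0 = m_2 = 0.
Forward elimination and back-substitution give m_0 = 0, m_1 = -39/8, m_2 = 0.
On [0, 2], with s_0(x) = a_0 + b_0·x + c_0·x² + d_0·x³: c_0 = m_0/2 = 0, d_0 = (m_1 - m_0)/(6h_0) = -13/32, b_0 = Δ_0 - h_0(2m_0 + m_1)/6 = 29/8.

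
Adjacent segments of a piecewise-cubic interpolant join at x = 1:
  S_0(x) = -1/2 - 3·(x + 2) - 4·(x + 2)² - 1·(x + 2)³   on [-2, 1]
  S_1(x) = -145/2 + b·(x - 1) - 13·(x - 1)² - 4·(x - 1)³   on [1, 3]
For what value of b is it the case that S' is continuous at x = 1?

-54

S_0'(x) = -3 - 8·(x + 2) - 3·(x + 2)², so S_0'(1) = -54. On the right, S_1'(1) = b, so b = -54.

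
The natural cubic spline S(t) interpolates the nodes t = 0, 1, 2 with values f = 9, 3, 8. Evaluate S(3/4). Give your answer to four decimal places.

With σ_i denoting the second derivative at x_i, h_i = 1, 1, and Δ_i = (y_(i+1) − y_i)/h_i = -6, 5:
  1·σ_0 + 4·σ_1 + 1·σ_2 = 6(Δ_1 - Δ_0) = 66
Natural end conditions: σ_0 = σ_2 = 0.
Solving: σ_0 = 0, σ_1 = 33/2, σ_2 = 0.
On [0, 1], S(t) = 9 - 35/4·t + 0·t² + 11/4·t³.
With t = 3/4: S(3/4) = 921/256.

3.5977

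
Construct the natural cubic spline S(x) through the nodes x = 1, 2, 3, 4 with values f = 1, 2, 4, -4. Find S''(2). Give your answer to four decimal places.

Put m_i = S'' at the i-th knot. Here h = (1, 1, 1) and Δ = (1, 2, -8), so the interior equations h_(i-1)·m_(i-1) + 2(h_(i-1)+h_i)·m_i + h_i·m_(i+1) = 6(Δ_i − Δ_(i-1)) read
  1·m_0 + 4·m_1 + 1·m_2 = 6(Δ_1 - Δ_0) = 6
  1·m_1 + 4·m_2 + 1·m_3 = 6(Δ_2 - Δ_1) = -60
Natural end conditions: m_0 = m_3 = 0.
Forward elimination and back-substitution give m_0 = 0, m_1 = 28/5, m_2 = -82/5, m_3 = 0.

5.6000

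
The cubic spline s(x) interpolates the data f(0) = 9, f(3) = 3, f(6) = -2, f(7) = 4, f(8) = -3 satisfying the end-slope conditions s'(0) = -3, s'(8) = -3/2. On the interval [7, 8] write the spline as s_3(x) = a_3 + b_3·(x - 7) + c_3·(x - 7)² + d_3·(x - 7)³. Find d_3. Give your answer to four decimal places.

Write m_i for s''(x_i). With h_i = 3, 3, 1, 1 and divided differences Δ_i = -2, -5/3, 6, -7, the continuity of s' gives the tridiagonal system
  3·m_0 + 12·m_1 + 3·m_2 = 6(Δ_1 - Δ_0) = 2
  3·m_1 + 8·m_2 + 1·m_3 = 6(Δ_2 - Δ_1) = 46
  1·m_2 + 4·m_3 + 1·m_4 = 6(Δ_3 - Δ_2) = -78
Clamped end conditions give two more equations: 2h_0·m_0 + h_0·m_1 = 6(Δ_0 - s'(0)) = 6 and h_3·m_3 + 2h_3·m_4 = 6(s'(8) - Δ_3) = 33.
Solving: m_0 = 865/336, m_1 = -529/168, m_2 = 171/16, m_3 = -1683/56, m_4 = 3531/112.
On [7, 8], with s_3(x) = a_3 + b_3·(x - 7) + c_3·(x - 7)² + d_3·(x - 7)³: c_3 = m_3/2 = -1683/112, d_3 = (m_4 - m_3)/(6h_3) = 2299/224, b_3 = Δ_3 - h_3(2m_3 + m_4)/6 = -501/224.

10.2634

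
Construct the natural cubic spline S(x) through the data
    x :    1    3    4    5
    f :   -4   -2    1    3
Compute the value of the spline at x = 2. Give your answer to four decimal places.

Put M_i = S'' at the i-th knot. Here h = (2, 1, 1) and Δ = (1, 3, 2), so the interior equations h_(i-1)·M_(i-1) + 2(h_(i-1)+h_i)·M_i + h_i·M_(i+1) = 6(Δ_i − Δ_(i-1)) read
  2·M_0 + 6·M_1 + 1·M_2 = 6(Δ_1 - Δ_0) = 12
  1·M_1 + 4·M_2 + 1·M_3 = 6(Δ_2 - Δ_1) = -6
Natural end conditions: M_0 = M_3 = 0.
Solving the tridiagonal system: M_0 = 0, M_1 = 54/23, M_2 = -48/23, M_3 = 0.
On [1, 3], S(x) = -4 + 5/23·(x - 1) + 0·(x - 1)² + 9/46·(x - 1)³.
With (x - 1) = 1: S(2) = -165/46.

-3.5870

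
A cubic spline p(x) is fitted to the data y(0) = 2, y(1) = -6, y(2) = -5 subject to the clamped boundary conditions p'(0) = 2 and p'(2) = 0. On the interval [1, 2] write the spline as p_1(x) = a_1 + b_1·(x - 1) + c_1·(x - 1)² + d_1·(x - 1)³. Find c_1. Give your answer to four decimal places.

Put M_i = p'' at the i-th knot. Here h = (1, 1) and Δ = (-8, 1), so the interior equations h_(i-1)·M_(i-1) + 2(h_(i-1)+h_i)·M_i + h_i·M_(i+1) = 6(Δ_i − Δ_(i-1)) read
  1·M_0 + 4·M_1 + 1·M_2 = 6(Δ_1 - Δ_0) = 54
Clamped end conditions give two more equations: 2h_0·M_0 + h_0·M_1 = 6(Δ_0 - p'(0)) = -60 and h_1·M_1 + 2h_1·M_2 = 6(p'(2) - Δ_1) = -6.
Solving: M_0 = -89/2, M_1 = 29, M_2 = -35/2.
On [1, 2], with p_1(x) = a_1 + b_1·(x - 1) + c_1·(x - 1)² + d_1·(x - 1)³: c_1 = M_1/2 = 29/2, d_1 = (M_2 - M_1)/(6h_1) = -31/4, b_1 = Δ_1 - h_1(2M_1 + M_2)/6 = -23/4.

14.5000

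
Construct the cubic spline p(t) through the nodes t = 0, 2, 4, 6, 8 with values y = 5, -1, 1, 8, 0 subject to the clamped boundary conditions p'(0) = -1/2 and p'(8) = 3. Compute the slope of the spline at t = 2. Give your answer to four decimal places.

Write σ_i for p''(x_i). With h_i = 2, 2, 2, 2 and divided differences Δ_i = -3, 1, 7/2, -4, the continuity of p' gives the tridiagonal system
  2·σ_0 + 8·σ_1 + 2·σ_2 = 6(Δ_1 - Δ_0) = 24
  2·σ_1 + 8·σ_2 + 2·σ_3 = 6(Δ_2 - Δ_1) = 15
  2·σ_2 + 8·σ_3 + 2·σ_4 = 6(Δ_3 - Δ_2) = -45
Clamped end conditions give two more equations: 2h_0·σ_0 + h_0·σ_1 = 6(Δ_0 - p'(0)) = -15 and h_3·σ_3 + 2h_3·σ_4 = 6(p'(8) - Δ_3) = 42.
Hence σ_0 = -307/56, σ_1 = 97/28, σ_2 = 29/8, σ_3 = -293/28, σ_4 = 881/56.
On [2, 4], p'(t) = b_1 + 2c_1·(t - 2) + 3d_1·(t - 2)² with b_1 = Δ_1 - h_1(2σ_1 + σ_2)/6 = -141/56, c_1 = σ_1/2 = 97/56, d_1 = (σ_2 - σ_1)/(6h_1) = 3/224. So p'(2) = -141/56.

-2.5179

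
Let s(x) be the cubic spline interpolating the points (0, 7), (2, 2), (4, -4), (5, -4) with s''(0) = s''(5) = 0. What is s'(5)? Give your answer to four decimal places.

Write m_i for s''(x_i). With h_i = 2, 2, 1 and divided differences Δ_i = -5/2, -3, 0, the continuity of s' gives the tridiagonal system
  2·m_0 + 8·m_1 + 2·m_2 = 6(Δ_1 - Δ_0) = -3
  2·m_1 + 6·m_2 + 1·m_3 = 6(Δ_2 - Δ_1) = 18
Natural end conditions: m_0 = m_3 = 0.
Hence m_0 = 0, m_1 = -27/22, m_2 = 75/22, m_3 = 0.
On [4, 5], s'(x) = b_2 + 2c_2·(x - 4) + 3d_2·(x - 4)² with b_2 = Δ_2 - h_2(2m_2 + m_3)/6 = -25/22, c_2 = m_2/2 = 75/44, d_2 = (m_3 - m_2)/(6h_2) = -25/44. So s'(5) = 25/44.

0.5682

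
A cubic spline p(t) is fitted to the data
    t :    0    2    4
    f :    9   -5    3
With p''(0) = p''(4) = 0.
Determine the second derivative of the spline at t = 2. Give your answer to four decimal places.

8.2500

With M_i denoting the second derivative at x_i, h_i = 2, 2, and Δ_i = (y_(i+1) − y_i)/h_i = -7, 4:
  2·M_0 + 8·M_1 + 2·M_2 = 6(Δ_1 - Δ_0) = 66
Natural end conditions: M_0 = M_2 = 0.
Forward elimination and back-substitution give M_0 = 0, M_1 = 33/4, M_2 = 0.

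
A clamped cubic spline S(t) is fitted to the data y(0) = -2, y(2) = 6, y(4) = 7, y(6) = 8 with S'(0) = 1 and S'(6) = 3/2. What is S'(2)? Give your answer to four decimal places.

3.2333

Write m_i for S''(x_i). With h_i = 2, 2, 2 and divided differences Δ_i = 4, 1/2, 1/2, the continuity of S' gives the tridiagonal system
  2·m_0 + 8·m_1 + 2·m_2 = 6(Δ_1 - Δ_0) = -21
  2·m_1 + 8·m_2 + 2·m_3 = 6(Δ_2 - Δ_1) = 0
Clamped end conditions give two more equations: 2h_0·m_0 + h_0·m_1 = 6(Δ_0 - S'(0)) = 18 and h_2·m_2 + 2h_2·m_3 = 6(S'(6) - Δ_2) = 6.
Forward elimination and back-substitution give m_0 = 203/30, m_1 = -68/15, m_2 = 13/15, m_3 = 16/15.
On [2, 4], S'(t) = b_1 + 2c_1·(t - 2) + 3d_1·(t - 2)² with b_1 = Δ_1 - h_1(2m_1 + m_2)/6 = 97/30, c_1 = m_1/2 = -34/15, d_1 = (m_2 - m_1)/(6h_1) = 9/20. So S'(2) = 97/30.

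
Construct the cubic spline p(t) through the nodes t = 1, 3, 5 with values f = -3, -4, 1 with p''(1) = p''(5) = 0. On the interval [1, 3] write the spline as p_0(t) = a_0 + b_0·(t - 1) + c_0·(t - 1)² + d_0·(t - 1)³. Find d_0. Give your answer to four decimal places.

0.1875

Let M_i = p''(x_i). Step sizes h_i = 2, 2; slopes of the chords Δ_i = (y_(i+1) - y_i)/h_i = -1/2, 5/2.
  2·M_0 + 8·M_1 + 2·M_2 = 6(Δ_1 - Δ_0) = 18
Natural end conditions: M_0 = M_2 = 0.
Forward elimination and back-substitution give M_0 = 0, M_1 = 9/4, M_2 = 0.
On [1, 3], with p_0(t) = a_0 + b_0·(t - 1) + c_0·(t - 1)² + d_0·(t - 1)³: c_0 = M_0/2 = 0, d_0 = (M_1 - M_0)/(6h_0) = 3/16, b_0 = Δ_0 - h_0(2M_0 + M_1)/6 = -5/4.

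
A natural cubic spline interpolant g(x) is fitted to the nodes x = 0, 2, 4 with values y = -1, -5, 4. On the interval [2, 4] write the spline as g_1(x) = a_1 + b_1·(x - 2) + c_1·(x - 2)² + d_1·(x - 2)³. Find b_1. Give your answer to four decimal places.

1.2500

Put m_i = g'' at the i-th knot. Here h = (2, 2) and Δ = (-2, 9/2), so the interior equations h_(i-1)·m_(i-1) + 2(h_(i-1)+h_i)·m_i + h_i·m_(i+1) = 6(Δ_i − Δ_(i-1)) read
  2·m_0 + 8·m_1 + 2·m_2 = 6(Δ_1 - Δ_0) = 39
Natural end conditions: m_0 = m_2 = 0.
Hence m_0 = 0, m_1 = 39/8, m_2 = 0.
On [2, 4], with g_1(x) = a_1 + b_1·(x - 2) + c_1·(x - 2)² + d_1·(x - 2)³: c_1 = m_1/2 = 39/16, d_1 = (m_2 - m_1)/(6h_1) = -13/32, b_1 = Δ_1 - h_1(2m_1 + m_2)/6 = 5/4.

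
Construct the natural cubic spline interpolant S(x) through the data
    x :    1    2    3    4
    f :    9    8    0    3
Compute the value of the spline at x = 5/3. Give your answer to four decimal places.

9.2963

Let M_i = S''(x_i). Step sizes h_i = 1, 1, 1; slopes of the chords Δ_i = (y_(i+1) - y_i)/h_i = -1, -8, 3.
  1·M_0 + 4·M_1 + 1·M_2 = 6(Δ_1 - Δ_0) = -42
  1·M_1 + 4·M_2 + 1·M_3 = 6(Δ_2 - Δ_1) = 66
Natural end conditions: M_0 = M_3 = 0.
Forward elimination and back-substitution give M_0 = 0, M_1 = -78/5, M_2 = 102/5, M_3 = 0.
On [1, 2], S(x) = 9 + 8/5·(x - 1) + 0·(x - 1)² - 13/5·(x - 1)³.
With (x - 1) = 2/3: S(5/3) = 251/27.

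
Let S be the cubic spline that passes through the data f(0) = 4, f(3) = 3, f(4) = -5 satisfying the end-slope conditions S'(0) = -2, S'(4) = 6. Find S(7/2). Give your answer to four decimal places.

With σ_i denoting the second derivative at x_i, h_i = 3, 1, and Δ_i = (y_(i+1) − y_i)/h_i = -1/3, -8:
  3·σ_0 + 8·σ_1 + 1·σ_2 = 6(Δ_1 - Δ_0) = -46
Clamped end conditions give two more equations: 2h_0·σ_0 + h_0·σ_1 = 6(Δ_0 - S'(0)) = 10 and h_1·σ_1 + 2h_1·σ_2 = 6(S'(4) - Δ_1) = 84.
Solving the tridiagonal system: σ_0 = 113/12, σ_1 = -31/2, σ_2 = 199/4.
On [3, 4], S(t) = 3 - 89/8·(t - 3) - 31/4·(t - 3)² + 87/8·(t - 3)³.
With (t - 3) = 1/2: S(7/2) = -201/64.

-3.1406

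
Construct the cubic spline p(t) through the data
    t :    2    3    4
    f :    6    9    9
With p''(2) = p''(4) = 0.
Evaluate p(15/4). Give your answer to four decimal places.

Let m_i = p''(x_i). Step sizes h_i = 1, 1; slopes of the chords Δ_i = (y_(i+1) - y_i)/h_i = 3, 0.
  1·m_0 + 4·m_1 + 1·m_2 = 6(Δ_1 - Δ_0) = -18
Natural end conditions: m_0 = m_2 = 0.
Hence m_0 = 0, m_1 = -9/2, m_2 = 0.
On [3, 4], p(t) = 9 + 3/2·(t - 3) - 9/4·(t - 3)² + 3/4·(t - 3)³.
With (t - 3) = 3/4: p(15/4) = 2349/256.

9.1758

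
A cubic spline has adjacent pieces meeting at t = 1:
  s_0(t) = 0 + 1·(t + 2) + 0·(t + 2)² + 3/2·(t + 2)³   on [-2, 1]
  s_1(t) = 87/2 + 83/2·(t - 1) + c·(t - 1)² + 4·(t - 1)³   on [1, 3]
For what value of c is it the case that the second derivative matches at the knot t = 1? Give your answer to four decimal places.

13.5000

s_0''(t) = 0 + 9·(t + 2), so s_0''(1) = 27. On the right, s_1''(1) = 2c, so c = 27/2.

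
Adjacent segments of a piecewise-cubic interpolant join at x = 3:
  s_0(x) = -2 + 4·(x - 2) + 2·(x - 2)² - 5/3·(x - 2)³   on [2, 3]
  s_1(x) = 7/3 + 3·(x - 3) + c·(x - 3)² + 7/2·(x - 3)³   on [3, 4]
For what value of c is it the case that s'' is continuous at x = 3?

s_0''(x) = 4 - 10·(x - 2), so s_0''(3) = -6. On the right, s_1''(3) = 2c, so c = -3.

-3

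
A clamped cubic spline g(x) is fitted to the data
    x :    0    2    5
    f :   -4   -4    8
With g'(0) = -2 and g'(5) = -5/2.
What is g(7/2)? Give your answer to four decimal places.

4.2500

Write M_i for g''(x_i). With h_i = 2, 3 and divided differences Δ_i = 0, 4, the continuity of g' gives the tridiagonal system
  2·M_0 + 10·M_1 + 3·M_2 = 6(Δ_1 - Δ_0) = 24
Clamped end conditions give two more equations: 2h_0·M_0 + h_0·M_1 = 6(Δ_0 - g'(0)) = 12 and h_1·M_1 + 2h_1·M_2 = 6(g'(5) - Δ_1) = -39.
Solving: M_0 = 1/2, M_1 = 5, M_2 = -9.
On [2, 5], g(x) = -4 + 7/2·(x - 2) + 5/2·(x - 2)² - 7/9·(x - 2)³.
With (x - 2) = 3/2: g(7/2) = 17/4.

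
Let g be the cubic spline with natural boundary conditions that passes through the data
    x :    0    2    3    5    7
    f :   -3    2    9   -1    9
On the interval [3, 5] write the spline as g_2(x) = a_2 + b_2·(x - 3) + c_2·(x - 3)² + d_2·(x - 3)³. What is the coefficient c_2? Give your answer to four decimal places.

With M_i denoting the second derivative at x_i, h_i = 2, 1, 2, 2, and Δ_i = (y_(i+1) − y_i)/h_i = 5/2, 7, -5, 5:
  2·M_0 + 6·M_1 + 1·M_2 = 6(Δ_1 - Δ_0) = 27
  1·M_1 + 6·M_2 + 2·M_3 = 6(Δ_2 - Δ_1) = -72
  2·M_2 + 8·M_3 + 2·M_4 = 6(Δ_3 - Δ_2) = 60
Natural end conditions: M_0 = M_4 = 0.
Solving the tridiagonal system: M_0 = 0, M_1 = 471/64, M_2 = -549/32, M_3 = 1509/128, M_4 = 0.
On [3, 5], with g_2(x) = a_2 + b_2·(x - 3) + c_2·(x - 3)² + d_2·(x - 3)³: c_2 = M_2/2 = -549/64, d_2 = (M_3 - M_2)/(6h_2) = 1235/512, b_2 = Δ_2 - h_2(2M_2 + M_3)/6 = 321/128.

-8.5781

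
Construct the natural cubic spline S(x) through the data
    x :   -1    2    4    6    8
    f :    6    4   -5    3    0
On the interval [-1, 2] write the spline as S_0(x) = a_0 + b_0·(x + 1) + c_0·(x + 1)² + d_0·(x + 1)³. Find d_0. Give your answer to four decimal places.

Let M_i = S''(x_i). Step sizes h_i = 3, 2, 2, 2; slopes of the chords Δ_i = (y_(i+1) - y_i)/h_i = -2/3, -9/2, 4, -3/2.
  3·M_0 + 10·M_1 + 2·M_2 = 6(Δ_1 - Δ_0) = -23
  2·M_1 + 8·M_2 + 2·M_3 = 6(Δ_2 - Δ_1) = 51
  2·M_2 + 8·M_3 + 2·M_4 = 6(Δ_3 - Δ_2) = -33
Natural end conditions: M_0 = M_4 = 0.
Forward elimination and back-substitution give M_0 = 0, M_1 = -291/71, M_2 = 1277/142, M_3 = -905/142, M_4 = 0.
On [-1, 2], with S_0(x) = a_0 + b_0·(x + 1) + c_0·(x + 1)² + d_0·(x + 1)³: c_0 = M_0/2 = 0, d_0 = (M_1 - M_0)/(6h_0) = -97/426, b_0 = Δ_0 - h_0(2M_0 + M_1)/6 = 589/426.

-0.2277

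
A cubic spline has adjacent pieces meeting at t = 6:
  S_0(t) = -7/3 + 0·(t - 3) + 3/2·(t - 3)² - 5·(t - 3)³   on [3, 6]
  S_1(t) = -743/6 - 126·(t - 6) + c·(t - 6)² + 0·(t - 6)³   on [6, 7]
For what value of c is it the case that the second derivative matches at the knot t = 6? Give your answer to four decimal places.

S_0''(t) = 3 - 30·(t - 3), so S_0''(6) = -87. On the right, S_1''(6) = 2c, so c = -87/2.

-43.5000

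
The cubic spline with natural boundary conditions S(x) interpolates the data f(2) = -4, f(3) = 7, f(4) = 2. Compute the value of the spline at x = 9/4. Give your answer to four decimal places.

-0.3125

Let M_i = S''(x_i). Step sizes h_i = 1, 1; slopes of the chords Δ_i = (y_(i+1) - y_i)/h_i = 11, -5.
  1·M_0 + 4·M_1 + 1·M_2 = 6(Δ_1 - Δ_0) = -96
Natural end conditions: M_0 = M_2 = 0.
Hence M_0 = 0, M_1 = -24, M_2 = 0.
On [2, 3], S(x) = -4 + 15·(x - 2) + 0·(x - 2)² - 4·(x - 2)³.
With (x - 2) = 1/4: S(9/4) = -5/16.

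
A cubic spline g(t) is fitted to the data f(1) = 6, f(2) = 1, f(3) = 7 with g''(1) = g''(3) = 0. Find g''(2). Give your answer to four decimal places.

16.5000

Let M_i = g''(x_i). Step sizes h_i = 1, 1; slopes of the chords Δ_i = (y_(i+1) - y_i)/h_i = -5, 6.
  1·M_0 + 4·M_1 + 1·M_2 = 6(Δ_1 - Δ_0) = 66
Natural end conditions: M_0 = M_2 = 0.
Solving the tridiagonal system: M_0 = 0, M_1 = 33/2, M_2 = 0.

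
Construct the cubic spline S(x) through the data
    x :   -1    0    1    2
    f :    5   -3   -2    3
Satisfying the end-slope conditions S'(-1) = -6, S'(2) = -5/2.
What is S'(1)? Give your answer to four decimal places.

6.4667

Put σ_i = S'' at the i-th knot. Here h = (1, 1, 1) and Δ = (-8, 1, 5), so the interior equations h_(i-1)·σ_(i-1) + 2(h_(i-1)+h_i)·σ_i + h_i·σ_(i+1) = 6(Δ_i − Δ_(i-1)) read
  1·σ_0 + 4·σ_1 + 1·σ_2 = 6(Δ_1 - Δ_0) = 54
  1·σ_1 + 4·σ_2 + 1·σ_3 = 6(Δ_2 - Δ_1) = 24
Clamped end conditions give two more equations: 2h_0·σ_0 + h_0·σ_1 = 6(Δ_0 - S'(-1)) = -12 and h_2·σ_2 + 2h_2·σ_3 = 6(S'(2) - Δ_2) = -45.
Solving the tridiagonal system: σ_0 = -199/15, σ_1 = 218/15, σ_2 = 137/15, σ_3 = -406/15.
On [1, 2], S'(x) = b_2 + 2c_2·(x - 1) + 3d_2·(x - 1)² with b_2 = Δ_2 - h_2(2σ_2 + σ_3)/6 = 97/15, c_2 = σ_2/2 = 137/30, d_2 = (σ_3 - σ_2)/(6h_2) = -181/30. So S'(1) = 97/15.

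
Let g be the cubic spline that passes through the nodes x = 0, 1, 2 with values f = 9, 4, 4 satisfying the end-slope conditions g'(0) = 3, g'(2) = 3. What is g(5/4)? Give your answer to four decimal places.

Let σ_i = g''(x_i). Step sizes h_i = 1, 1; slopes of the chords Δ_i = (y_(i+1) - y_i)/h_i = -5, 0.
  1·σ_0 + 4·σ_1 + 1·σ_2 = 6(Δ_1 - Δ_0) = 30
Clamped end conditions give two more equations: 2h_0·σ_0 + h_0·σ_1 = 6(Δ_0 - g'(0)) = -48 and h_1·σ_1 + 2h_1·σ_2 = 6(g'(2) - Δ_1) = 18.
Solving the tridiagonal system: σ_0 = -63/2, σ_1 = 15, σ_2 = 3/2.
On [1, 2], g(x) = 4 - 21/4·(x - 1) + 15/2·(x - 1)² - 9/4·(x - 1)³.
With (x - 1) = 1/4: g(5/4) = 799/256.

3.1211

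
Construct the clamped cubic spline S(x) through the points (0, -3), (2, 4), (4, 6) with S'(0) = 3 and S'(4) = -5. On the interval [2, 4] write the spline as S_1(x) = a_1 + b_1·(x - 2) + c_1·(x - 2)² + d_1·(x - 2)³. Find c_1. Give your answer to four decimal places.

With M_i denoting the second derivative at x_i, h_i = 2, 2, and Δ_i = (y_(i+1) − y_i)/h_i = 7/2, 1:
  2·M_0 + 8·M_1 + 2·M_2 = 6(Δ_1 - Δ_0) = -15
Clamped end conditions give two more equations: 2h_0·M_0 + h_0·M_1 = 6(Δ_0 - S'(0)) = 3 and h_1·M_1 + 2h_1·M_2 = 6(S'(4) - Δ_1) = -36.
Forward elimination and back-substitution give M_0 = 5/8, M_1 = 1/4, M_2 = -73/8.
On [2, 4], with S_1(x) = a_1 + b_1·(x - 2) + c_1·(x - 2)² + d_1·(x - 2)³: c_1 = M_1/2 = 1/8, d_1 = (M_2 - M_1)/(6h_1) = -25/32, b_1 = Δ_1 - h_1(2M_1 + M_2)/6 = 31/8.

0.1250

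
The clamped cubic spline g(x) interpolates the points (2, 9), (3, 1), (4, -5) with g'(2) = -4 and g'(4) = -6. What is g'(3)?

Put M_i = g'' at the i-th knot. Here h = (1, 1) and Δ = (-8, -6), so the interior equations h_(i-1)·M_(i-1) + 2(h_(i-1)+h_i)·M_i + h_i·M_(i+1) = 6(Δ_i − Δ_(i-1)) read
  1·M_0 + 4·M_1 + 1·M_2 = 6(Δ_1 - Δ_0) = 12
Clamped end conditions give two more equations: 2h_0·M_0 + h_0·M_1 = 6(Δ_0 - g'(2)) = -24 and h_1·M_1 + 2h_1·M_2 = 6(g'(4) - Δ_1) = 0.
Solving the tridiagonal system: M_0 = -16, M_1 = 8, M_2 = -4.
On [3, 4], g'(x) = b_1 + 2c_1·(x - 3) + 3d_1·(x - 3)² with b_1 = Δ_1 - h_1(2M_1 + M_2)/6 = -8, c_1 = M_1/2 = 4, d_1 = (M_2 - M_1)/(6h_1) = -2. So g'(3) = -8.

-8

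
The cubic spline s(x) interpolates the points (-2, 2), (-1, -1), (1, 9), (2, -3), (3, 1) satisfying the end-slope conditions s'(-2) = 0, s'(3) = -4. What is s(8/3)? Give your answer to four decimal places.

0.3466

Let σ_i = s''(x_i). Step sizes h_i = 1, 2, 1, 1; slopes of the chords Δ_i = (y_(i+1) - y_i)/h_i = -3, 5, -12, 4.
  1·σ_0 + 6·σ_1 + 2·σ_2 = 6(Δ_1 - Δ_0) = 48
  2·σ_1 + 6·σ_2 + 1·σ_3 = 6(Δ_2 - Δ_1) = -102
  1·σ_2 + 4·σ_3 + 1·σ_4 = 6(Δ_3 - Δ_2) = 96
Clamped end conditions give two more equations: 2h_0·σ_0 + h_0·σ_1 = 6(Δ_0 - s'(-2)) = -18 and h_3·σ_3 + 2h_3·σ_4 = 6(s'(3) - Δ_3) = -48.
Hence σ_0 = -637/32, σ_1 = 349/16, σ_2 = -2015/64, σ_3 = 1385/32, σ_4 = -2921/64.
On [2, 3], s(x) = -3 - 361/128·(x - 2) + 1385/64·(x - 2)² - 1897/128·(x - 2)³.
With (x - 2) = 2/3: s(8/3) = 599/1728.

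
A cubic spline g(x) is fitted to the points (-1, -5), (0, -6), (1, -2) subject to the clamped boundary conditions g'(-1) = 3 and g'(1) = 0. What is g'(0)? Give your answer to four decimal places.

Put M_i = g'' at the i-th knot. Here h = (1, 1) and Δ = (-1, 4), so the interior equations h_(i-1)·M_(i-1) + 2(h_(i-1)+h_i)·M_i + h_i·M_(i+1) = 6(Δ_i − Δ_(i-1)) read
  1·M_0 + 4·M_1 + 1·M_2 = 6(Δ_1 - Δ_0) = 30
Clamped end conditions give two more equations: 2h_0·M_0 + h_0·M_1 = 6(Δ_0 - g'(-1)) = -24 and h_1·M_1 + 2h_1·M_2 = 6(g'(1) - Δ_1) = -24.
Forward elimination and back-substitution give M_0 = -21, M_1 = 18, M_2 = -21.
On [0, 1], g'(x) = b_1 + 2c_1·x + 3d_1·x² with b_1 = Δ_1 - h_1(2M_1 + M_2)/6 = 3/2, c_1 = M_1/2 = 9, d_1 = (M_2 - M_1)/(6h_1) = -13/2. So g'(0) = 3/2.

1.5000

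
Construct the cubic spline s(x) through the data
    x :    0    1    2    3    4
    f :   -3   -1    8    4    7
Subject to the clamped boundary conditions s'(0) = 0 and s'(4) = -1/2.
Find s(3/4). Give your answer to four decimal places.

Put M_i = s'' at the i-th knot. Here h = (1, 1, 1, 1) and Δ = (2, 9, -4, 3), so the interior equations h_(i-1)·M_(i-1) + 2(h_(i-1)+h_i)·M_i + h_i·M_(i+1) = 6(Δ_i − Δ_(i-1)) read
  1·M_0 + 4·M_1 + 1·M_2 = 6(Δ_1 - Δ_0) = 42
  1·M_1 + 4·M_2 + 1·M_3 = 6(Δ_2 - Δ_1) = -78
  1·M_2 + 4·M_3 + 1·M_4 = 6(Δ_3 - Δ_2) = 42
Clamped end conditions give two more equations: 2h_0·M_0 + h_0·M_1 = 6(Δ_0 - s'(0)) = 12 and h_3·M_3 + 2h_3·M_4 = 6(s'(4) - Δ_3) = -21.
Solving the tridiagonal system: M_0 = -193/56, M_1 = 529/28, M_2 = -241/8, M_3 = 661/28, M_4 = -1249/56.
On [0, 1], s(x) = -3 + 0·x - 193/112·x² + 417/112·x³.
With x = 3/4: s(3/4) = -17193/7168.

-2.3986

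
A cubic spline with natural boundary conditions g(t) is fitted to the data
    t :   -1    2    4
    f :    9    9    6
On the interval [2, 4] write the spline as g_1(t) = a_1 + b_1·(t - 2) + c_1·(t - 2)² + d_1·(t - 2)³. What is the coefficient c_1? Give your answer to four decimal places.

Let M_i = g''(x_i). Step sizes h_i = 3, 2; slopes of the chords Δ_i = (y_(i+1) - y_i)/h_i = 0, -3/2.
  3·M_0 + 10·M_1 + 2·M_2 = 6(Δ_1 - Δ_0) = -9
Natural end conditions: M_0 = M_2 = 0.
Hence M_0 = 0, M_1 = -9/10, M_2 = 0.
On [2, 4], with g_1(t) = a_1 + b_1·(t - 2) + c_1·(t - 2)² + d_1·(t - 2)³: c_1 = M_1/2 = -9/20, d_1 = (M_2 - M_1)/(6h_1) = 3/40, b_1 = Δ_1 - h_1(2M_1 + M_2)/6 = -9/10.

-0.4500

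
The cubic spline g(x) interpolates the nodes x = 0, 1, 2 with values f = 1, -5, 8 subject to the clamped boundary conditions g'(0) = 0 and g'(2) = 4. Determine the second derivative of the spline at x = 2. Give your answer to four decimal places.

-53.5000

Let M_i = g''(x_i). Step sizes h_i = 1, 1; slopes of the chords Δ_i = (y_(i+1) - y_i)/h_i = -6, 13.
  1·M_0 + 4·M_1 + 1·M_2 = 6(Δ_1 - Δ_0) = 114
Clamped end conditions give two more equations: 2h_0·M_0 + h_0·M_1 = 6(Δ_0 - g'(0)) = -36 and h_1·M_1 + 2h_1·M_2 = 6(g'(2) - Δ_1) = -54.
Forward elimination and back-substitution give M_0 = -89/2, M_1 = 53, M_2 = -107/2.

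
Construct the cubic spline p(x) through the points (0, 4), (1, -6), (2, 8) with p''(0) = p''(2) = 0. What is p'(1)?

Let m_i = p''(x_i). Step sizes h_i = 1, 1; slopes of the chords Δ_i = (y_(i+1) - y_i)/h_i = -10, 14.
  1·m_0 + 4·m_1 + 1·m_2 = 6(Δ_1 - Δ_0) = 144
Natural end conditions: m_0 = m_2 = 0.
Solving the tridiagonal system: m_0 = 0, m_1 = 36, m_2 = 0.
On [1, 2], p'(x) = b_1 + 2c_1·(x - 1) + 3d_1·(x - 1)² with b_1 = Δ_1 - h_1(2m_1 + m_2)/6 = 2, c_1 = m_1/2 = 18, d_1 = (m_2 - m_1)/(6h_1) = -6. So p'(1) = 2.

2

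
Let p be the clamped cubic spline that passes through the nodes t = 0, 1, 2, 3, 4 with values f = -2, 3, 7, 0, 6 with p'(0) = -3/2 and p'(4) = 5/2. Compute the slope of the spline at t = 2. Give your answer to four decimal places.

Let σ_i = p''(x_i). Step sizes h_i = 1, 1, 1, 1; slopes of the chords Δ_i = (y_(i+1) - y_i)/h_i = 5, 4, -7, 6.
  1·σ_0 + 4·σ_1 + 1·σ_2 = 6(Δ_1 - Δ_0) = -6
  1·σ_1 + 4·σ_2 + 1·σ_3 = 6(Δ_2 - Δ_1) = -66
  1·σ_2 + 4·σ_3 + 1·σ_4 = 6(Δ_3 - Δ_2) = 78
Clamped end conditions give two more equations: 2h_0·σ_0 + h_0·σ_1 = 6(Δ_0 - p'(0)) = 39 and h_3·σ_3 + 2h_3·σ_4 = 6(p'(4) - Δ_3) = -21.
Forward elimination and back-substitution give σ_0 = 275/14, σ_1 = -2/7, σ_2 = -49/2, σ_3 = 226/7, σ_4 = -373/14.
On [2, 3], p'(t) = b_2 + 2c_2·(t - 2) + 3d_2·(t - 2)² with b_2 = Δ_2 - h_2(2σ_2 + σ_3)/6 = -59/14, c_2 = σ_2/2 = -49/4, d_2 = (σ_3 - σ_2)/(6h_2) = 265/28. So p'(2) = -59/14.

-4.2143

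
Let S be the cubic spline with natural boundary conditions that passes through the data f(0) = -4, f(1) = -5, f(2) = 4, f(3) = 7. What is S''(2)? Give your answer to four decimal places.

With σ_i denoting the second derivative at x_i, h_i = 1, 1, 1, and Δ_i = (y_(i+1) − y_i)/h_i = -1, 9, 3:
  1·σ_0 + 4·σ_1 + 1·σ_2 = 6(Δ_1 - Δ_0) = 60
  1·σ_1 + 4·σ_2 + 1·σ_3 = 6(Δ_2 - Δ_1) = -36
Natural end conditions: σ_0 = σ_3 = 0.
Solving: σ_0 = 0, σ_1 = 92/5, σ_2 = -68/5, σ_3 = 0.

-13.6000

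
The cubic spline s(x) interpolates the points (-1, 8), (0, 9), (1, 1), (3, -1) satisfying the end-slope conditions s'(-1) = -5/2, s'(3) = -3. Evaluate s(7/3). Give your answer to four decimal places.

Write σ_i for s''(x_i). With h_i = 1, 1, 2 and divided differences Δ_i = 1, -8, -1, the continuity of s' gives the tridiagonal system
  1·σ_0 + 4·σ_1 + 1·σ_2 = 6(Δ_1 - Δ_0) = -54
  1·σ_1 + 6·σ_2 + 2·σ_3 = 6(Δ_2 - Δ_1) = 42
Clamped end conditions give two more equations: 2h_0·σ_0 + h_0·σ_1 = 6(Δ_0 - s'(-1)) = 21 and h_2·σ_2 + 2h_2·σ_3 = 6(s'(3) - Δ_2) = -12.
Solving the tridiagonal system: σ_0 = 239/11, σ_1 = -247/11, σ_2 = 155/11, σ_3 = -221/22.
On [1, 3], s(x) = 1 - 155/22·(x - 1) + 155/22·(x - 1)² - 177/88·(x - 1)³.
With (x - 1) = 4/3: s(7/3) = -7/11.

-0.6364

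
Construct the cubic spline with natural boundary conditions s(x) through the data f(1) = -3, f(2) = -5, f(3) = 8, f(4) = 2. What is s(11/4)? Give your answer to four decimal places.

Let M_i = s''(x_i). Step sizes h_i = 1, 1, 1; slopes of the chords Δ_i = (y_(i+1) - y_i)/h_i = -2, 13, -6.
  1·M_0 + 4·M_1 + 1·M_2 = 6(Δ_1 - Δ_0) = 90
  1·M_1 + 4·M_2 + 1·M_3 = 6(Δ_2 - Δ_1) = -114
Natural end conditions: M_0 = M_3 = 0.
Solving the tridiagonal system: M_0 = 0, M_1 = 158/5, M_2 = -182/5, M_3 = 0.
On [2, 3], s(x) = -5 + 128/15·(x - 2) + 79/5·(x - 2)² - 34/3·(x - 2)³.
With (x - 2) = 3/4: s(11/4) = 881/160.

5.5063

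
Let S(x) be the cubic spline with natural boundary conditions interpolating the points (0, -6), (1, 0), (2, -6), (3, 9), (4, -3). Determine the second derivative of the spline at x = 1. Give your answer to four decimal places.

Let σ_i = S''(x_i). Step sizes h_i = 1, 1, 1, 1; slopes of the chords Δ_i = (y_(i+1) - y_i)/h_i = 6, -6, 15, -12.
  1·σ_0 + 4·σ_1 + 1·σ_2 = 6(Δ_1 - Δ_0) = -72
  1·σ_1 + 4·σ_2 + 1·σ_3 = 6(Δ_2 - Δ_1) = 126
  1·σ_2 + 4·σ_3 + 1·σ_4 = 6(Δ_3 - Δ_2) = -162
Natural end conditions: σ_0 = σ_4 = 0.
Forward elimination and back-substitution give σ_0 = 0, σ_1 = -873/28, σ_2 = 369/7, σ_3 = -1503/28, σ_4 = 0.

-31.1786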